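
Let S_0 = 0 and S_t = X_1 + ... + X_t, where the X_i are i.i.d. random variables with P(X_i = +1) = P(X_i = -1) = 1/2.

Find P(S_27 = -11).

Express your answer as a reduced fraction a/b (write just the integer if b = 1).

To reach position -11 after 27 steps: need 8 steps of +1 and 19 of -1.
Favorable paths: C(27,8) = 2220075
Total paths: 2^27 = 134217728
P = 2220075/134217728 = 2220075/134217728

Answer: 2220075/134217728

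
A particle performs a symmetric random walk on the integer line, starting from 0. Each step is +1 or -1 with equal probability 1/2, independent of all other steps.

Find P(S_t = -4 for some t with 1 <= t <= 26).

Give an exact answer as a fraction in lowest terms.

Answer: 1854169/4194304

Derivation:
Count via complement. Let g(t,s) = #length-t paths at position s with S_1..S_t all ≠ -4.
g(t,s) = g(t-1,s-1) + g(t-1,s+1) for s ≠ -4; g(t,-4) = 0.
t=0: g(0,0)=1
t=1: g(1,-1)=1 g(1,1)=1
t=2: g(2,-2)=1 g(2,0)=2 g(2,2)=1
t=3: g(3,-3)=1 g(3,-1)=3 g(3,1)=3 g(3,3)=1
t=4: g(4,-2)=4 g(4,0)=6 g(4,2)=4 g(4,4)=1
t=5: g(5,-3)=4 g(5,-1)=10 g(5,1)=10 g(5,3)=5 g(5,5)=1
t=6: g(6,-2)=14 g(6,0)=20 g(6,2)=15 g(6,4)=6 g(6,6)=1
t=7: g(7,-3)=14 g(7,-1)=34 g(7,1)=35 g(7,3)=21 g(7,5)=7 g(7,7)=1
t=8: g(8,-2)=48 g(8,0)=69 g(8,2)=56 g(8,4)=28 g(8,6)=8 g(8,8)=1
t=9: g(9,-3)=48 g(9,-1)=117 g(9,1)=125 g(9,3)=84 g(9,5)=36 g(9,7)=9 g(9,9)=1
t=10: g(10,-2)=165 g(10,0)=242 g(10,2)=209 g(10,4)=120 g(10,6)=45 g(10,8)=10 g(10,10)=1
t=11: g(11,-3)=165 g(11,-1)=407 g(11,1)=451 g(11,3)=329 g(11,5)=165 g(11,7)=55 g(11,9)=11 g(11,11)=1
t=12: g(12,-2)=572 g(12,0)=858 g(12,2)=780 g(12,4)=494 g(12,6)=220 g(12,8)=66 g(12,10)=12 g(12,12)=1
t=13: g(13,-3)=572 g(13,-1)=1430 g(13,1)=1638 g(13,3)=1274 g(13,5)=714 g(13,7)=286 g(13,9)=78 g(13,11)=13 g(13,13)=1
t=14: g(14,-2)=2002 g(14,0)=3068 g(14,2)=2912 g(14,4)=1988 g(14,6)=1000 g(14,8)=364 g(14,10)=91 g(14,12)=14 g(14,14)=1
t=15: g(15,-3)=2002 g(15,-1)=5070 g(15,1)=5980 g(15,3)=4900 g(15,5)=2988 g(15,7)=1364 g(15,9)=455 g(15,11)=105 g(15,13)=15 g(15,15)=1
t=16: g(16,-2)=7072 g(16,0)=11050 g(16,2)=10880 g(16,4)=7888 g(16,6)=4352 g(16,8)=1819 g(16,10)=560 g(16,12)=120 g(16,14)=16 g(16,16)=1
t=17: g(17,-3)=7072 g(17,-1)=18122 g(17,1)=21930 g(17,3)=18768 g(17,5)=12240 g(17,7)=6171 g(17,9)=2379 g(17,11)=680 g(17,13)=136 g(17,15)=17 g(17,17)=1
t=18: g(18,-2)=25194 g(18,0)=40052 g(18,2)=40698 g(18,4)=31008 g(18,6)=18411 g(18,8)=8550 g(18,10)=3059 g(18,12)=816 g(18,14)=153 g(18,16)=18 g(18,18)=1
t=19: g(19,-3)=25194 g(19,-1)=65246 g(19,1)=80750 g(19,3)=71706 g(19,5)=49419 g(19,7)=26961 g(19,9)=11609 g(19,11)=3875 g(19,13)=969 g(19,15)=171 g(19,17)=19 g(19,19)=1
t=20: g(20,-2)=90440 g(20,0)=145996 g(20,2)=152456 g(20,4)=121125 g(20,6)=76380 g(20,8)=38570 g(20,10)=15484 g(20,12)=4844 g(20,14)=1140 g(20,16)=190 g(20,18)=20 g(20,20)=1
t=21: g(21,-3)=90440 g(21,-1)=236436 g(21,1)=298452 g(21,3)=273581 g(21,5)=197505 g(21,7)=114950 g(21,9)=54054 g(21,11)=20328 g(21,13)=5984 g(21,15)=1330 g(21,17)=210 g(21,19)=21 g(21,21)=1
t=22: g(22,-2)=326876 g(22,0)=534888 g(22,2)=572033 g(22,4)=471086 g(22,6)=312455 g(22,8)=169004 g(22,10)=74382 g(22,12)=26312 g(22,14)=7314 g(22,16)=1540 g(22,18)=231 g(22,20)=22 g(22,22)=1
t=23: g(23,-3)=326876 g(23,-1)=861764 g(23,1)=1106921 g(23,3)=1043119 g(23,5)=783541 g(23,7)=481459 g(23,9)=243386 g(23,11)=100694 g(23,13)=33626 g(23,15)=8854 g(23,17)=1771 g(23,19)=253 g(23,21)=23 g(23,23)=1
t=24: g(24,-2)=1188640 g(24,0)=1968685 g(24,2)=2150040 g(24,4)=1826660 g(24,6)=1265000 g(24,8)=724845 g(24,10)=344080 g(24,12)=134320 g(24,14)=42480 g(24,16)=10625 g(24,18)=2024 g(24,20)=276 g(24,22)=24 g(24,24)=1
t=25: g(25,-3)=1188640 g(25,-1)=3157325 g(25,1)=4118725 g(25,3)=3976700 g(25,5)=3091660 g(25,7)=1989845 g(25,9)=1068925 g(25,11)=478400 g(25,13)=176800 g(25,15)=53105 g(25,17)=12649 g(25,19)=2300 g(25,21)=300 g(25,23)=25 g(25,25)=1
t=26: g(26,-2)=4345965 g(26,0)=7276050 g(26,2)=8095425 g(26,4)=7068360 g(26,6)=5081505 g(26,8)=3058770 g(26,10)=1547325 g(26,12)=655200 g(26,14)=229905 g(26,16)=65754 g(26,18)=14949 g(26,20)=2600 g(26,22)=325 g(26,24)=26 g(26,26)=1
Paths never hitting -4: Σ_s g(26,s) = 37442160
Paths hitting -4: 2^26 - 37442160 = 29666704
P = 29666704/67108864 = 1854169/4194304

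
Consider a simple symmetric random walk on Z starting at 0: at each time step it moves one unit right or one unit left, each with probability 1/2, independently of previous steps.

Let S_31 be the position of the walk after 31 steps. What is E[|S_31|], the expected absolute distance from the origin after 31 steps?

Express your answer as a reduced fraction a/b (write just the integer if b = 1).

S_31 takes values m ≡ 1 (mod 2) with |m| ≤ 31; P(S_31=m) = C(31,(31+m)/2)/2^31.
Total paths: 2^31 = 2147483648
Distribution: P(S=-31)=1/2147483648, P(S=-29)=31/2147483648, P(S=-27)=465/2147483648, P(S=-25)=4495/2147483648, P(S=-23)=31465/2147483648, P(S=-21)=169911/2147483648, P(S=-19)=736281/2147483648, P(S=-17)=2629575/2147483648, P(S=-15)=7888725/2147483648, P(S=-13)=20160075/2147483648, P(S=-11)=44352165/2147483648, P(S=-9)=84672315/2147483648, P(S=-7)=141120525/2147483648, P(S=-5)=206253075/2147483648, P(S=-3)=265182525/2147483648, P(S=-1)=300540195/2147483648, P(S=1)=300540195/2147483648, P(S=3)=265182525/2147483648, P(S=5)=206253075/2147483648, P(S=7)=141120525/2147483648, P(S=9)=84672315/2147483648, P(S=11)=44352165/2147483648, P(S=13)=20160075/2147483648, P(S=15)=7888725/2147483648, P(S=17)=2629575/2147483648, P(S=19)=736281/2147483648, P(S=21)=169911/2147483648, P(S=23)=31465/2147483648, P(S=25)=4495/2147483648, P(S=27)=465/2147483648, P(S=29)=31/2147483648, P(S=31)=1/2147483648
E[|S_31|] = Σ_m |m|·P(S_31=m) = 9617286240/2147483648 = 300540195/67108864

Answer: 300540195/67108864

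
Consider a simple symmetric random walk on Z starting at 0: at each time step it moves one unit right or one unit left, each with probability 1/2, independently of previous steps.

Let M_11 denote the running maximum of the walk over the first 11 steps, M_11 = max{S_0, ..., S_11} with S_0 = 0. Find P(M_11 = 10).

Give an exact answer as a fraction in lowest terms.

Let M_11 = max(S_0,...,S_11). Use the reflection principle: for j ≥ 1, #{paths with M_11 ≥ j} = #{S_11 ≥ j} + #{S_11 ≥ j+1}.
By reflection, #{M_11 ≥ 10} = #{S_11 ≥ 10} + #{S_11 ≥ 11} = 1 + 1 = 2.
#{M_11 ≥ 11} = #{S_11 ≥ 11} + #{S_11 ≥ 12} = 1 + 0 = 1.
#{M_11 = 10} = 2 - 1 = 1.
P(M_11 = 10) = 1/2048 = 1/2048

Answer: 1/2048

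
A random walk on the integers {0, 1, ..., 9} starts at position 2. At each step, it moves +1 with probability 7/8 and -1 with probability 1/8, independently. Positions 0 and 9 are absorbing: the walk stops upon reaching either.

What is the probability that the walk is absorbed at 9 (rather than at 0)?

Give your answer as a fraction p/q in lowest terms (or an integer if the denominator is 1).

Biased walk: p = 7/8, q = 1/8, r = q/p = 1/7
Gambler's ruin: P(hit 9 before 0 | start at 2) = (1 - r^a)/(1 - r^N)
r^2 = 1/49; r^9 = 1/40353607
P = (1 - 1/49) / (1 - 1/40353607) = 48/49 / 40353606/40353607 = 6588344/6725601

Answer: 6588344/6725601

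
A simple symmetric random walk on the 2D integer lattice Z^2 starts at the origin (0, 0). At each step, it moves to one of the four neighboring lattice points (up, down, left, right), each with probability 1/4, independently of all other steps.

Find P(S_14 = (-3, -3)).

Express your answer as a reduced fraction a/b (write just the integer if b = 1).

Answer: 429429/33554432

Derivation:
Let h be the number of horizontal steps (so 14-h are vertical). To end at (-3,-3) need (h-3)/2 right-steps and ((14-h)-3)/2 up-steps.
Sum over h with 3 ≤ h ≤ 11, h ≡ 1 (mod 2), 14-h ≡ 1 (mod 2):
h=3: C(14,3)·C(3,0)·C(11,4) = 364·1·330 = 120120
h=5: C(14,5)·C(5,1)·C(9,3) = 2002·5·84 = 840840
h=7: C(14,7)·C(7,2)·C(7,2) = 3432·21·21 = 1513512
h=9: C(14,9)·C(9,3)·C(5,1) = 2002·84·5 = 840840
h=11: C(14,11)·C(11,4)·C(3,0) = 364·330·1 = 120120
Total favorable: 3435432
Total paths: 4^14 = 268435456
P = 3435432/268435456 = 429429/33554432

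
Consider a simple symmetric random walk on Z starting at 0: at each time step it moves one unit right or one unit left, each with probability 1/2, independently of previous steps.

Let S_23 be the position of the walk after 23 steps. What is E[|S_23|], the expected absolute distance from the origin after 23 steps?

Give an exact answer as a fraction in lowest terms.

Answer: 2028117/524288

Derivation:
S_23 takes values m ≡ 1 (mod 2) with |m| ≤ 23; P(S_23=m) = C(23,(23+m)/2)/2^23.
Total paths: 2^23 = 8388608
Distribution: P(S=-23)=1/8388608, P(S=-21)=23/8388608, P(S=-19)=253/8388608, P(S=-17)=1771/8388608, P(S=-15)=8855/8388608, P(S=-13)=33649/8388608, P(S=-11)=100947/8388608, P(S=-9)=245157/8388608, P(S=-7)=490314/8388608, P(S=-5)=817190/8388608, P(S=-3)=1144066/8388608, P(S=-1)=1352078/8388608, P(S=1)=1352078/8388608, P(S=3)=1144066/8388608, P(S=5)=817190/8388608, P(S=7)=490314/8388608, P(S=9)=245157/8388608, P(S=11)=100947/8388608, P(S=13)=33649/8388608, P(S=15)=8855/8388608, P(S=17)=1771/8388608, P(S=19)=253/8388608, P(S=21)=23/8388608, P(S=23)=1/8388608
E[|S_23|] = Σ_m |m|·P(S_23=m) = 32449872/8388608 = 2028117/524288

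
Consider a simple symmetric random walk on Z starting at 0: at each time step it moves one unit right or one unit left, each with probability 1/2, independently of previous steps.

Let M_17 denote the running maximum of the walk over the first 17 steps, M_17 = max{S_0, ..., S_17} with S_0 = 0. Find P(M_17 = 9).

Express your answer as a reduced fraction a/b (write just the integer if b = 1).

Let M_17 = max(S_0,...,S_17). Use the reflection principle: for j ≥ 1, #{paths with M_17 ≥ j} = #{S_17 ≥ j} + #{S_17 ≥ j+1}.
By reflection, #{M_17 ≥ 9} = #{S_17 ≥ 9} + #{S_17 ≥ 10} = 3214 + 834 = 4048.
#{M_17 ≥ 10} = #{S_17 ≥ 10} + #{S_17 ≥ 11} = 834 + 834 = 1668.
#{M_17 = 9} = 4048 - 1668 = 2380.
P(M_17 = 9) = 2380/131072 = 595/32768

Answer: 595/32768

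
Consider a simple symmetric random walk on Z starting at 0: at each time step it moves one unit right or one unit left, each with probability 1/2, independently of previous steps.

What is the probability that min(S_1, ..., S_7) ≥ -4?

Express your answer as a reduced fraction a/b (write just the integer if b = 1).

Answer: 119/128

Derivation:
Let f(t,s) = #length-t paths at position s with S_1..S_t all ≥ -4.
f(t,s) = f(t-1,s-1) + f(t-1,s+1) for s ≥ -4; f(t,s) = 0 for s < -4.
t=0: f(0,0)=1
t=1: f(1,-1)=1 f(1,1)=1
t=2: f(2,-2)=1 f(2,0)=2 f(2,2)=1
t=3: f(3,-3)=1 f(3,-1)=3 f(3,1)=3 f(3,3)=1
t=4: f(4,-4)=1 f(4,-2)=4 f(4,0)=6 f(4,2)=4 f(4,4)=1
t=5: f(5,-3)=5 f(5,-1)=10 f(5,1)=10 f(5,3)=5 f(5,5)=1
t=6: f(6,-4)=5 f(6,-2)=15 f(6,0)=20 f(6,2)=15 f(6,4)=6 f(6,6)=1
t=7: f(7,-3)=20 f(7,-1)=35 f(7,1)=35 f(7,3)=21 f(7,5)=7 f(7,7)=1
Σ_s f(7,s) = 119
P = 119/128 = 119/128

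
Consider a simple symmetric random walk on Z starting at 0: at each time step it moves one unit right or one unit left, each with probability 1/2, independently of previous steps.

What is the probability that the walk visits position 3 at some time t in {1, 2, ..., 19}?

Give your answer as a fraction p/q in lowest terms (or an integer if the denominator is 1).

Answer: 131975/262144

Derivation:
Count via complement. Let g(t,s) = #length-t paths at position s with S_1..S_t all ≠ 3.
g(t,s) = g(t-1,s-1) + g(t-1,s+1) for s ≠ 3; g(t,3) = 0.
t=0: g(0,0)=1
t=1: g(1,-1)=1 g(1,1)=1
t=2: g(2,-2)=1 g(2,0)=2 g(2,2)=1
t=3: g(3,-3)=1 g(3,-1)=3 g(3,1)=3
t=4: g(4,-4)=1 g(4,-2)=4 g(4,0)=6 g(4,2)=3
t=5: g(5,-5)=1 g(5,-3)=5 g(5,-1)=10 g(5,1)=9
t=6: g(6,-6)=1 g(6,-4)=6 g(6,-2)=15 g(6,0)=19 g(6,2)=9
t=7: g(7,-7)=1 g(7,-5)=7 g(7,-3)=21 g(7,-1)=34 g(7,1)=28
t=8: g(8,-8)=1 g(8,-6)=8 g(8,-4)=28 g(8,-2)=55 g(8,0)=62 g(8,2)=28
t=9: g(9,-9)=1 g(9,-7)=9 g(9,-5)=36 g(9,-3)=83 g(9,-1)=117 g(9,1)=90
t=10: g(10,-10)=1 g(10,-8)=10 g(10,-6)=45 g(10,-4)=119 g(10,-2)=200 g(10,0)=207 g(10,2)=90
t=11: g(11,-11)=1 g(11,-9)=11 g(11,-7)=55 g(11,-5)=164 g(11,-3)=319 g(11,-1)=407 g(11,1)=297
t=12: g(12,-12)=1 g(12,-10)=12 g(12,-8)=66 g(12,-6)=219 g(12,-4)=483 g(12,-2)=726 g(12,0)=704 g(12,2)=297
t=13: g(13,-13)=1 g(13,-11)=13 g(13,-9)=78 g(13,-7)=285 g(13,-5)=702 g(13,-3)=1209 g(13,-1)=1430 g(13,1)=1001
t=14: g(14,-14)=1 g(14,-12)=14 g(14,-10)=91 g(14,-8)=363 g(14,-6)=987 g(14,-4)=1911 g(14,-2)=2639 g(14,0)=2431 g(14,2)=1001
t=15: g(15,-15)=1 g(15,-13)=15 g(15,-11)=105 g(15,-9)=454 g(15,-7)=1350 g(15,-5)=2898 g(15,-3)=4550 g(15,-1)=5070 g(15,1)=3432
t=16: g(16,-16)=1 g(16,-14)=16 g(16,-12)=120 g(16,-10)=559 g(16,-8)=1804 g(16,-6)=4248 g(16,-4)=7448 g(16,-2)=9620 g(16,0)=8502 g(16,2)=3432
t=17: g(17,-17)=1 g(17,-15)=17 g(17,-13)=136 g(17,-11)=679 g(17,-9)=2363 g(17,-7)=6052 g(17,-5)=11696 g(17,-3)=17068 g(17,-1)=18122 g(17,1)=11934
t=18: g(18,-18)=1 g(18,-16)=18 g(18,-14)=153 g(18,-12)=815 g(18,-10)=3042 g(18,-8)=8415 g(18,-6)=17748 g(18,-4)=28764 g(18,-2)=35190 g(18,0)=30056 g(18,2)=11934
t=19: g(19,-19)=1 g(19,-17)=19 g(19,-15)=171 g(19,-13)=968 g(19,-11)=3857 g(19,-9)=11457 g(19,-7)=26163 g(19,-5)=46512 g(19,-3)=63954 g(19,-1)=65246 g(19,1)=41990
Paths never hitting 3: Σ_s g(19,s) = 260338
Paths hitting 3: 2^19 - 260338 = 263950
P = 263950/524288 = 131975/262144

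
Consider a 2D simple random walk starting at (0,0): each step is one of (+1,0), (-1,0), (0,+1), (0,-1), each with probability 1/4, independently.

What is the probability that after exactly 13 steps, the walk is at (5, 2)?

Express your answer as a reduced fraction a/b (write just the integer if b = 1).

Answer: 184041/33554432

Derivation:
Let h be the number of horizontal steps (so 13-h are vertical). To end at (5,2) need (h+5)/2 right-steps and ((13-h)+2)/2 up-steps.
Sum over h with 5 ≤ h ≤ 11, h ≡ 1 (mod 2), 13-h ≡ 0 (mod 2):
h=5: C(13,5)·C(5,5)·C(8,5) = 1287·1·56 = 72072
h=7: C(13,7)·C(7,6)·C(6,4) = 1716·7·15 = 180180
h=9: C(13,9)·C(9,7)·C(4,3) = 715·36·4 = 102960
h=11: C(13,11)·C(11,8)·C(2,2) = 78·165·1 = 12870
Total favorable: 368082
Total paths: 4^13 = 67108864
P = 368082/67108864 = 184041/33554432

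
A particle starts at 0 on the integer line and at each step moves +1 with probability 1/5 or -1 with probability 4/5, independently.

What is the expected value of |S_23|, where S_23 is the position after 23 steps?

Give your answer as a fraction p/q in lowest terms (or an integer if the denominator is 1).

S_23 takes values m ≡ 1 (mod 2) with |m| ≤ 23; P(S_23=m) = C(23,(23+m)/2) · (1/5)^((23+m)/2) · (4/5)^((23-m)/2).
Distribution: P(S=-23)=70368744177664/11920928955078125, P(S=-21)=404620279021568/11920928955078125, P(S=-19)=1112705767309312/11920928955078125, P(S=-17)=1947235092791296/11920928955078125, P(S=-15)=486808773197824/2384185791015625, P(S=-13)=2312341672689664/11920928955078125, P(S=-11)=1734256254517248/11920928955078125, P(S=-9)=1052941297385472/11920928955078125, P(S=-7)=526470648692736/11920928955078125, P(S=-5)=43872554057728/2384185791015625, P(S=-3)=76776969601024/11920928955078125, P(S=-1)=22684104654848/11920928955078125, P(S=1)=5671026163712/11920928955078125, P(S=3)=1199640150016/11920928955078125, P(S=5)=42844291072/2384185791015625, P(S=7)=32133218304/11920928955078125, P(S=9)=4016652288/11920928955078125, P(S=11)=413478912/11920928955078125, P(S=13)=34456576/11920928955078125, P(S=15)=453376/2384185791015625, P(S=17)=113344/11920928955078125, P(S=19)=4048/11920928955078125, P(S=21)=92/11920928955078125, P(S=23)=1/11920928955078125
E[|S_23|] = Σ_m |m|·P(S_23=m) = 32906006783416311/2384185791015625

Answer: 32906006783416311/2384185791015625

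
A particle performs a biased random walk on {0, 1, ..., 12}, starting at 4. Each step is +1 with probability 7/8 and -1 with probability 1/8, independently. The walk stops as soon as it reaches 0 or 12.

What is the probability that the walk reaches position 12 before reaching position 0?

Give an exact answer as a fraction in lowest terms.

Answer: 5764801/5767203

Derivation:
Biased walk: p = 7/8, q = 1/8, r = q/p = 1/7
Gambler's ruin: P(hit 12 before 0 | start at 4) = (1 - r^a)/(1 - r^N)
r^4 = 1/2401; r^12 = 1/13841287201
P = (1 - 1/2401) / (1 - 1/13841287201) = 2400/2401 / 13841287200/13841287201 = 5764801/5767203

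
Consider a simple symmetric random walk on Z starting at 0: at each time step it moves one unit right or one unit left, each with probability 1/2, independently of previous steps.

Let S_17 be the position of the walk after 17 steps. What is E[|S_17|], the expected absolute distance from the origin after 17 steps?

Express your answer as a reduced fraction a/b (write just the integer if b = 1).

Answer: 109395/32768

Derivation:
S_17 takes values m ≡ 1 (mod 2) with |m| ≤ 17; P(S_17=m) = C(17,(17+m)/2)/2^17.
Total paths: 2^17 = 131072
Distribution: P(S=-17)=1/131072, P(S=-15)=17/131072, P(S=-13)=136/131072, P(S=-11)=680/131072, P(S=-9)=2380/131072, P(S=-7)=6188/131072, P(S=-5)=12376/131072, P(S=-3)=19448/131072, P(S=-1)=24310/131072, P(S=1)=24310/131072, P(S=3)=19448/131072, P(S=5)=12376/131072, P(S=7)=6188/131072, P(S=9)=2380/131072, P(S=11)=680/131072, P(S=13)=136/131072, P(S=15)=17/131072, P(S=17)=1/131072
E[|S_17|] = Σ_m |m|·P(S_17=m) = 437580/131072 = 109395/32768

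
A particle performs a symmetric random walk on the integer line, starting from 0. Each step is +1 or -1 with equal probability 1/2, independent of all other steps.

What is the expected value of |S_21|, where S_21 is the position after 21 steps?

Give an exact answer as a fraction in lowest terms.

S_21 takes values m ≡ 1 (mod 2) with |m| ≤ 21; P(S_21=m) = C(21,(21+m)/2)/2^21.
Total paths: 2^21 = 2097152
Distribution: P(S=-21)=1/2097152, P(S=-19)=21/2097152, P(S=-17)=210/2097152, P(S=-15)=1330/2097152, P(S=-13)=5985/2097152, P(S=-11)=20349/2097152, P(S=-9)=54264/2097152, P(S=-7)=116280/2097152, P(S=-5)=203490/2097152, P(S=-3)=293930/2097152, P(S=-1)=352716/2097152, P(S=1)=352716/2097152, P(S=3)=293930/2097152, P(S=5)=203490/2097152, P(S=7)=116280/2097152, P(S=9)=54264/2097152, P(S=11)=20349/2097152, P(S=13)=5985/2097152, P(S=15)=1330/2097152, P(S=17)=210/2097152, P(S=19)=21/2097152, P(S=21)=1/2097152
E[|S_21|] = Σ_m |m|·P(S_21=m) = 7759752/2097152 = 969969/262144

Answer: 969969/262144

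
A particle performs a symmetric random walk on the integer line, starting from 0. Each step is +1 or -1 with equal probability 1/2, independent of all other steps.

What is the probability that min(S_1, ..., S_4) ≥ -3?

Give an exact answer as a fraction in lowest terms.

Let f(t,s) = #length-t paths at position s with S_1..S_t all ≥ -3.
f(t,s) = f(t-1,s-1) + f(t-1,s+1) for s ≥ -3; f(t,s) = 0 for s < -3.
t=0: f(0,0)=1
t=1: f(1,-1)=1 f(1,1)=1
t=2: f(2,-2)=1 f(2,0)=2 f(2,2)=1
t=3: f(3,-3)=1 f(3,-1)=3 f(3,1)=3 f(3,3)=1
t=4: f(4,-2)=4 f(4,0)=6 f(4,2)=4 f(4,4)=1
Σ_s f(4,s) = 15
P = 15/16 = 15/16

Answer: 15/16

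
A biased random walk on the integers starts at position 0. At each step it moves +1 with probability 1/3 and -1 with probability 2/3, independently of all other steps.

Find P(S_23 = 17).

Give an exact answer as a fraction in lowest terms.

To reach position 17 after 23 steps: need 20 steps of +1 and 3 steps of -1.
Number of such sequences: C(23,20) = 1771
Each has probability (1/3)^20 · (2/3)^3 = 8/94143178827
P = 1771 · 8/94143178827 = 14168/94143178827

Answer: 14168/94143178827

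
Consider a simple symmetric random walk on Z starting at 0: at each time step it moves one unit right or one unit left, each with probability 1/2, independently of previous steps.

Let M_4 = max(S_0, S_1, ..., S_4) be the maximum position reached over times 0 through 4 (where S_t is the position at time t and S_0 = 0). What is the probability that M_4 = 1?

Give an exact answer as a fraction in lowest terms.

Answer: 1/4

Derivation:
Let M_4 = max(S_0,...,S_4). Use the reflection principle: for j ≥ 1, #{paths with M_4 ≥ j} = #{S_4 ≥ j} + #{S_4 ≥ j+1}.
By reflection, #{M_4 ≥ 1} = #{S_4 ≥ 1} + #{S_4 ≥ 2} = 5 + 5 = 10.
#{M_4 ≥ 2} = #{S_4 ≥ 2} + #{S_4 ≥ 3} = 5 + 1 = 6.
#{M_4 = 1} = 10 - 6 = 4.
P(M_4 = 1) = 4/16 = 1/4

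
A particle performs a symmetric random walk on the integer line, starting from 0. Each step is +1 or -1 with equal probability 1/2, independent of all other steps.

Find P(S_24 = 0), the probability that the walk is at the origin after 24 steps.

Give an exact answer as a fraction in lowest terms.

To return to 0 after 24 steps: need exactly 12 steps of +1 and 12 of -1.
Favorable paths: C(24,12) = 2704156
Total paths: 2^24 = 16777216
P = 2704156/16777216 = 676039/4194304

Answer: 676039/4194304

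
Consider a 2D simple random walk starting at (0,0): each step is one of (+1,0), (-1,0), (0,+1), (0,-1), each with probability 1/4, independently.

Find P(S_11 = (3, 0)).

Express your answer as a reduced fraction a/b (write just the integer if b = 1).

Answer: 27225/1048576

Derivation:
Let h be the number of horizontal steps (so 11-h are vertical). To end at (3,0) need (h+3)/2 right-steps and ((11-h)+0)/2 up-steps.
Sum over h with 3 ≤ h ≤ 11, h ≡ 1 (mod 2), 11-h ≡ 0 (mod 2):
h=3: C(11,3)·C(3,3)·C(8,4) = 165·1·70 = 11550
h=5: C(11,5)·C(5,4)·C(6,3) = 462·5·20 = 46200
h=7: C(11,7)·C(7,5)·C(4,2) = 330·21·6 = 41580
h=9: C(11,9)·C(9,6)·C(2,1) = 55·84·2 = 9240
h=11: C(11,11)·C(11,7)·C(0,0) = 1·330·1 = 330
Total favorable: 108900
Total paths: 4^11 = 4194304
P = 108900/4194304 = 27225/1048576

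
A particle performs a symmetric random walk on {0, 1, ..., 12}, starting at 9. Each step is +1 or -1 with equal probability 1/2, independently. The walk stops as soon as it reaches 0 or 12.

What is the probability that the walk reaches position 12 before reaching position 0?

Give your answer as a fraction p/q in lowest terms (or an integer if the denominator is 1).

Answer: 3/4

Derivation:
Symmetric walk (p = 1/2): the harmonic-function argument gives P(hit 12 before 0 | start at 9) = a/N.
P = 9/12 = 3/4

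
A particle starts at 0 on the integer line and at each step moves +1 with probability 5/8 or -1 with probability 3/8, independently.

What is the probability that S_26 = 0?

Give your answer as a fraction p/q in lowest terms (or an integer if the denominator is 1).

Answer: 2530199553497314453125/37778931862957161709568

Derivation:
To be at 0 after 26 steps: need exactly 13 steps of +1 and 13 of -1.
Number of such sequences: C(26,13) = 10400600
Each has probability (5/8)^13 · (3/8)^13 = 1946195068359375/302231454903657293676544
P = 10400600 · 1946195068359375/302231454903657293676544 = 2530199553497314453125/37778931862957161709568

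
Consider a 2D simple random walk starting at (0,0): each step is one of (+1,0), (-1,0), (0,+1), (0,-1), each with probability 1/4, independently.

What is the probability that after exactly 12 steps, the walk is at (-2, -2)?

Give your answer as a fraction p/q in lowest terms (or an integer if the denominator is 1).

Let h be the number of horizontal steps (so 12-h are vertical). To end at (-2,-2) need (h-2)/2 right-steps and ((12-h)-2)/2 up-steps.
Sum over h with 2 ≤ h ≤ 10, h ≡ 0 (mod 2), 12-h ≡ 0 (mod 2):
h=2: C(12,2)·C(2,0)·C(10,4) = 66·1·210 = 13860
h=4: C(12,4)·C(4,1)·C(8,3) = 495·4·56 = 110880
h=6: C(12,6)·C(6,2)·C(6,2) = 924·15·15 = 207900
h=8: C(12,8)·C(8,3)·C(4,1) = 495·56·4 = 110880
h=10: C(12,10)·C(10,4)·C(2,0) = 66·210·1 = 13860
Total favorable: 457380
Total paths: 4^12 = 16777216
P = 457380/16777216 = 114345/4194304

Answer: 114345/4194304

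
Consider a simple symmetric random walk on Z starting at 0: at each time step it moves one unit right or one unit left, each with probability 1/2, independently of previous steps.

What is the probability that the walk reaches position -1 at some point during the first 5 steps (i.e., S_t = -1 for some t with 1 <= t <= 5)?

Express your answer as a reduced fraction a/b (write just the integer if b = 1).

Answer: 11/16

Derivation:
Count via complement. Let g(t,s) = #length-t paths at position s with S_1..S_t all ≠ -1.
g(t,s) = g(t-1,s-1) + g(t-1,s+1) for s ≠ -1; g(t,-1) = 0.
t=0: g(0,0)=1
t=1: g(1,1)=1
t=2: g(2,0)=1 g(2,2)=1
t=3: g(3,1)=2 g(3,3)=1
t=4: g(4,0)=2 g(4,2)=3 g(4,4)=1
t=5: g(5,1)=5 g(5,3)=4 g(5,5)=1
Paths never hitting -1: Σ_s g(5,s) = 10
Paths hitting -1: 2^5 - 10 = 22
P = 22/32 = 11/16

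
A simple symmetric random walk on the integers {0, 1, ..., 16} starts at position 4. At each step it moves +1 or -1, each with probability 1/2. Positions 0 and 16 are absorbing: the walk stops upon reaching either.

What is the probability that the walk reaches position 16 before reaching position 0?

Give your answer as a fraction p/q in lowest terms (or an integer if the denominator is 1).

Answer: 1/4

Derivation:
Symmetric walk (p = 1/2): the harmonic-function argument gives P(hit 16 before 0 | start at 4) = a/N.
P = 4/16 = 1/4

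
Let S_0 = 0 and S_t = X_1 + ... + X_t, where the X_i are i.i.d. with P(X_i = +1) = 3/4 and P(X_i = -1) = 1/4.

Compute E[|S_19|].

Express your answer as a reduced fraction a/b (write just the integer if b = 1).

S_19 takes values m ≡ 1 (mod 2) with |m| ≤ 19; P(S_19=m) = C(19,(19+m)/2) · (3/4)^((19+m)/2) · (1/4)^((19-m)/2).
Distribution: P(S=-19)=1/274877906944, P(S=-17)=57/274877906944, P(S=-15)=1539/274877906944, P(S=-13)=26163/274877906944, P(S=-11)=78489/68719476736, P(S=-9)=706401/68719476736, P(S=-7)=4944807/68719476736, P(S=-5)=27549639/68719476736, P(S=-3)=247946751/137438953472, P(S=-1)=909138087/137438953472, P(S=1)=2727414261/137438953472, P(S=3)=6694562277/137438953472, P(S=5)=6694562277/68719476736, P(S=7)=10814292909/68719476736, P(S=9)=13904090883/68719476736, P(S=11)=13904090883/68719476736, P(S=13)=41712272649/274877906944, P(S=15)=22082967873/274877906944, P(S=17)=7360989291/274877906944, P(S=19)=1162261467/274877906944
E[|S_19|] = Σ_m |m|·P(S_19=m) = 163711838773/17179869184

Answer: 163711838773/17179869184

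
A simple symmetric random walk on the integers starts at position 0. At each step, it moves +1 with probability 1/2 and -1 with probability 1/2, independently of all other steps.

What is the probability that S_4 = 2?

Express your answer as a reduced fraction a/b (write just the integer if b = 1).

To reach position 2 after 4 steps: need 3 steps of +1 and 1 of -1.
Favorable paths: C(4,3) = 4
Total paths: 2^4 = 16
P = 4/16 = 1/4

Answer: 1/4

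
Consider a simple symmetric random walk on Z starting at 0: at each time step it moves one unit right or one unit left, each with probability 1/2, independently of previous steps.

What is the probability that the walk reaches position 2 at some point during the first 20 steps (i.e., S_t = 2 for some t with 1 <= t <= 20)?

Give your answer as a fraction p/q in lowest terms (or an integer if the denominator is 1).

Answer: 173965/262144

Derivation:
Count via complement. Let g(t,s) = #length-t paths at position s with S_1..S_t all ≠ 2.
g(t,s) = g(t-1,s-1) + g(t-1,s+1) for s ≠ 2; g(t,2) = 0.
t=0: g(0,0)=1
t=1: g(1,-1)=1 g(1,1)=1
t=2: g(2,-2)=1 g(2,0)=2
t=3: g(3,-3)=1 g(3,-1)=3 g(3,1)=2
t=4: g(4,-4)=1 g(4,-2)=4 g(4,0)=5
t=5: g(5,-5)=1 g(5,-3)=5 g(5,-1)=9 g(5,1)=5
t=6: g(6,-6)=1 g(6,-4)=6 g(6,-2)=14 g(6,0)=14
t=7: g(7,-7)=1 g(7,-5)=7 g(7,-3)=20 g(7,-1)=28 g(7,1)=14
t=8: g(8,-8)=1 g(8,-6)=8 g(8,-4)=27 g(8,-2)=48 g(8,0)=42
t=9: g(9,-9)=1 g(9,-7)=9 g(9,-5)=35 g(9,-3)=75 g(9,-1)=90 g(9,1)=42
t=10: g(10,-10)=1 g(10,-8)=10 g(10,-6)=44 g(10,-4)=110 g(10,-2)=165 g(10,0)=132
t=11: g(11,-11)=1 g(11,-9)=11 g(11,-7)=54 g(11,-5)=154 g(11,-3)=275 g(11,-1)=297 g(11,1)=132
t=12: g(12,-12)=1 g(12,-10)=12 g(12,-8)=65 g(12,-6)=208 g(12,-4)=429 g(12,-2)=572 g(12,0)=429
t=13: g(13,-13)=1 g(13,-11)=13 g(13,-9)=77 g(13,-7)=273 g(13,-5)=637 g(13,-3)=1001 g(13,-1)=1001 g(13,1)=429
t=14: g(14,-14)=1 g(14,-12)=14 g(14,-10)=90 g(14,-8)=350 g(14,-6)=910 g(14,-4)=1638 g(14,-2)=2002 g(14,0)=1430
t=15: g(15,-15)=1 g(15,-13)=15 g(15,-11)=104 g(15,-9)=440 g(15,-7)=1260 g(15,-5)=2548 g(15,-3)=3640 g(15,-1)=3432 g(15,1)=1430
t=16: g(16,-16)=1 g(16,-14)=16 g(16,-12)=119 g(16,-10)=544 g(16,-8)=1700 g(16,-6)=3808 g(16,-4)=6188 g(16,-2)=7072 g(16,0)=4862
t=17: g(17,-17)=1 g(17,-15)=17 g(17,-13)=135 g(17,-11)=663 g(17,-9)=2244 g(17,-7)=5508 g(17,-5)=9996 g(17,-3)=13260 g(17,-1)=11934 g(17,1)=4862
t=18: g(18,-18)=1 g(18,-16)=18 g(18,-14)=152 g(18,-12)=798 g(18,-10)=2907 g(18,-8)=7752 g(18,-6)=15504 g(18,-4)=23256 g(18,-2)=25194 g(18,0)=16796
t=19: g(19,-19)=1 g(19,-17)=19 g(19,-15)=170 g(19,-13)=950 g(19,-11)=3705 g(19,-9)=10659 g(19,-7)=23256 g(19,-5)=38760 g(19,-3)=48450 g(19,-1)=41990 g(19,1)=16796
t=20: g(20,-20)=1 g(20,-18)=20 g(20,-16)=189 g(20,-14)=1120 g(20,-12)=4655 g(20,-10)=14364 g(20,-8)=33915 g(20,-6)=62016 g(20,-4)=87210 g(20,-2)=90440 g(20,0)=58786
Paths never hitting 2: Σ_s g(20,s) = 352716
Paths hitting 2: 2^20 - 352716 = 695860
P = 695860/1048576 = 173965/262144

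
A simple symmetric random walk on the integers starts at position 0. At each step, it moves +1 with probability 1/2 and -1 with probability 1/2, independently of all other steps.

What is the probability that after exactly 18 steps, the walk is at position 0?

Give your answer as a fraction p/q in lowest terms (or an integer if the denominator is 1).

Answer: 12155/65536

Derivation:
To return to 0 after 18 steps: need exactly 9 steps of +1 and 9 of -1.
Favorable paths: C(18,9) = 48620
Total paths: 2^18 = 262144
P = 48620/262144 = 12155/65536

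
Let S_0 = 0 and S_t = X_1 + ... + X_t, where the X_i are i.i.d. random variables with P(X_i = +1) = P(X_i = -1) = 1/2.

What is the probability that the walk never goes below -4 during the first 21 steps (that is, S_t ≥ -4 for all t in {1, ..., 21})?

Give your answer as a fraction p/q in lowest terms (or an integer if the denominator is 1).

Answer: 748391/1048576

Derivation:
Let f(t,s) = #length-t paths at position s with S_1..S_t all ≥ -4.
f(t,s) = f(t-1,s-1) + f(t-1,s+1) for s ≥ -4; f(t,s) = 0 for s < -4.
t=0: f(0,0)=1
t=1: f(1,-1)=1 f(1,1)=1
t=2: f(2,-2)=1 f(2,0)=2 f(2,2)=1
t=3: f(3,-3)=1 f(3,-1)=3 f(3,1)=3 f(3,3)=1
t=4: f(4,-4)=1 f(4,-2)=4 f(4,0)=6 f(4,2)=4 f(4,4)=1
t=5: f(5,-3)=5 f(5,-1)=10 f(5,1)=10 f(5,3)=5 f(5,5)=1
t=6: f(6,-4)=5 f(6,-2)=15 f(6,0)=20 f(6,2)=15 f(6,4)=6 f(6,6)=1
t=7: f(7,-3)=20 f(7,-1)=35 f(7,1)=35 f(7,3)=21 f(7,5)=7 f(7,7)=1
t=8: f(8,-4)=20 f(8,-2)=55 f(8,0)=70 f(8,2)=56 f(8,4)=28 f(8,6)=8 f(8,8)=1
t=9: f(9,-3)=75 f(9,-1)=125 f(9,1)=126 f(9,3)=84 f(9,5)=36 f(9,7)=9 f(9,9)=1
t=10: f(10,-4)=75 f(10,-2)=200 f(10,0)=251 f(10,2)=210 f(10,4)=120 f(10,6)=45 f(10,8)=10 f(10,10)=1
t=11: f(11,-3)=275 f(11,-1)=451 f(11,1)=461 f(11,3)=330 f(11,5)=165 f(11,7)=55 f(11,9)=11 f(11,11)=1
t=12: f(12,-4)=275 f(12,-2)=726 f(12,0)=912 f(12,2)=791 f(12,4)=495 f(12,6)=220 f(12,8)=66 f(12,10)=12 f(12,12)=1
t=13: f(13,-3)=1001 f(13,-1)=1638 f(13,1)=1703 f(13,3)=1286 f(13,5)=715 f(13,7)=286 f(13,9)=78 f(13,11)=13 f(13,13)=1
t=14: f(14,-4)=1001 f(14,-2)=2639 f(14,0)=3341 f(14,2)=2989 f(14,4)=2001 f(14,6)=1001 f(14,8)=364 f(14,10)=91 f(14,12)=14 f(14,14)=1
t=15: f(15,-3)=3640 f(15,-1)=5980 f(15,1)=6330 f(15,3)=4990 f(15,5)=3002 f(15,7)=1365 f(15,9)=455 f(15,11)=105 f(15,13)=15 f(15,15)=1
t=16: f(16,-4)=3640 f(16,-2)=9620 f(16,0)=12310 f(16,2)=11320 f(16,4)=7992 f(16,6)=4367 f(16,8)=1820 f(16,10)=560 f(16,12)=120 f(16,14)=16 f(16,16)=1
t=17: f(17,-3)=13260 f(17,-1)=21930 f(17,1)=23630 f(17,3)=19312 f(17,5)=12359 f(17,7)=6187 f(17,9)=2380 f(17,11)=680 f(17,13)=136 f(17,15)=17 f(17,17)=1
t=18: f(18,-4)=13260 f(18,-2)=35190 f(18,0)=45560 f(18,2)=42942 f(18,4)=31671 f(18,6)=18546 f(18,8)=8567 f(18,10)=3060 f(18,12)=816 f(18,14)=153 f(18,16)=18 f(18,18)=1
t=19: f(19,-3)=48450 f(19,-1)=80750 f(19,1)=88502 f(19,3)=74613 f(19,5)=50217 f(19,7)=27113 f(19,9)=11627 f(19,11)=3876 f(19,13)=969 f(19,15)=171 f(19,17)=19 f(19,19)=1
t=20: f(20,-4)=48450 f(20,-2)=129200 f(20,0)=169252 f(20,2)=163115 f(20,4)=124830 f(20,6)=77330 f(20,8)=38740 f(20,10)=15503 f(20,12)=4845 f(20,14)=1140 f(20,16)=190 f(20,18)=20 f(20,20)=1
t=21: f(21,-3)=177650 f(21,-1)=298452 f(21,1)=332367 f(21,3)=287945 f(21,5)=202160 f(21,7)=116070 f(21,9)=54243 f(21,11)=20348 f(21,13)=5985 f(21,15)=1330 f(21,17)=210 f(21,19)=21 f(21,21)=1
Σ_s f(21,s) = 1496782
P = 1496782/2097152 = 748391/1048576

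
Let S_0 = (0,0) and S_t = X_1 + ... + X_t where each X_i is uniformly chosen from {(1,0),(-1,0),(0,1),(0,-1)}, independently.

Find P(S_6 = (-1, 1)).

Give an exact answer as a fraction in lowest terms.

Answer: 75/1024

Derivation:
Let h be the number of horizontal steps (so 6-h are vertical). To end at (-1,1) need (h-1)/2 right-steps and ((6-h)+1)/2 up-steps.
Sum over h with 1 ≤ h ≤ 5, h ≡ 1 (mod 2), 6-h ≡ 1 (mod 2):
h=1: C(6,1)·C(1,0)·C(5,3) = 6·1·10 = 60
h=3: C(6,3)·C(3,1)·C(3,2) = 20·3·3 = 180
h=5: C(6,5)·C(5,2)·C(1,1) = 6·10·1 = 60
Total favorable: 300
Total paths: 4^6 = 4096
P = 300/4096 = 75/1024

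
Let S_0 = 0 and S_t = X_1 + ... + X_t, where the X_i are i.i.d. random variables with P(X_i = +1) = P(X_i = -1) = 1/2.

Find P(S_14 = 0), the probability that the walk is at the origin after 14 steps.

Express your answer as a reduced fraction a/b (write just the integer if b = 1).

Answer: 429/2048

Derivation:
To return to 0 after 14 steps: need exactly 7 steps of +1 and 7 of -1.
Favorable paths: C(14,7) = 3432
Total paths: 2^14 = 16384
P = 3432/16384 = 429/2048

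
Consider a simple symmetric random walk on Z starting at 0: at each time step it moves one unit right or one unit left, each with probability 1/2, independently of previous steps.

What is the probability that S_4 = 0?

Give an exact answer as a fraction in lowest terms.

To reach position 0 after 4 steps: need 2 steps of +1 and 2 of -1.
Favorable paths: C(4,2) = 6
Total paths: 2^4 = 16
P = 6/16 = 3/8

Answer: 3/8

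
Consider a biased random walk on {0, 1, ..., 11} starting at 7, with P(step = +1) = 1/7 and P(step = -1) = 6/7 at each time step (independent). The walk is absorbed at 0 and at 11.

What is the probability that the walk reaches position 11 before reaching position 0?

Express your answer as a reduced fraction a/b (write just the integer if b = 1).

Biased walk: p = 1/7, q = 6/7, r = q/p = 6
Gambler's ruin: P(hit 11 before 0 | start at 7) = (1 - r^a)/(1 - r^N)
r^7 = 279936; r^11 = 362797056
P = (1 - 279936) / (1 - 362797056) = -279935 / -362797055 = 55987/72559411

Answer: 55987/72559411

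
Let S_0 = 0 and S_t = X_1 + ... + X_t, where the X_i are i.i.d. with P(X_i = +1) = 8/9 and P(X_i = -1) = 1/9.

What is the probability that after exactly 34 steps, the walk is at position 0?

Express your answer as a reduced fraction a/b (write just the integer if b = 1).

Answer: 194622742644842068705280/10301051460877537453973547267843

Derivation:
To be at 0 after 34 steps: need exactly 17 steps of +1 and 17 of -1.
Number of such sequences: C(34,17) = 2333606220
Each has probability (8/9)^17 · (1/9)^17 = 2251799813685248/278128389443693511257285776231761
P = 2333606220 · 2251799813685248/278128389443693511257285776231761 = 194622742644842068705280/10301051460877537453973547267843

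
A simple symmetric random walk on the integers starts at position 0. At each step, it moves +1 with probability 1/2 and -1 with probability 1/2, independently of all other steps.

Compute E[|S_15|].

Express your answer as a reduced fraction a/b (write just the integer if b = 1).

Answer: 6435/2048

Derivation:
S_15 takes values m ≡ 1 (mod 2) with |m| ≤ 15; P(S_15=m) = C(15,(15+m)/2)/2^15.
Total paths: 2^15 = 32768
Distribution: P(S=-15)=1/32768, P(S=-13)=15/32768, P(S=-11)=105/32768, P(S=-9)=455/32768, P(S=-7)=1365/32768, P(S=-5)=3003/32768, P(S=-3)=5005/32768, P(S=-1)=6435/32768, P(S=1)=6435/32768, P(S=3)=5005/32768, P(S=5)=3003/32768, P(S=7)=1365/32768, P(S=9)=455/32768, P(S=11)=105/32768, P(S=13)=15/32768, P(S=15)=1/32768
E[|S_15|] = Σ_m |m|·P(S_15=m) = 102960/32768 = 6435/2048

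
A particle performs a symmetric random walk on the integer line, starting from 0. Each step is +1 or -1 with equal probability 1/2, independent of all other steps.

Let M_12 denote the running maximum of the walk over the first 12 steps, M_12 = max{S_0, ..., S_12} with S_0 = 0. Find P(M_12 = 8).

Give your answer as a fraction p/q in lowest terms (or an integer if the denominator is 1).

Answer: 33/2048

Derivation:
Let M_12 = max(S_0,...,S_12). Use the reflection principle: for j ≥ 1, #{paths with M_12 ≥ j} = #{S_12 ≥ j} + #{S_12 ≥ j+1}.
By reflection, #{M_12 ≥ 8} = #{S_12 ≥ 8} + #{S_12 ≥ 9} = 79 + 13 = 92.
#{M_12 ≥ 9} = #{S_12 ≥ 9} + #{S_12 ≥ 10} = 13 + 13 = 26.
#{M_12 = 8} = 92 - 26 = 66.
P(M_12 = 8) = 66/4096 = 33/2048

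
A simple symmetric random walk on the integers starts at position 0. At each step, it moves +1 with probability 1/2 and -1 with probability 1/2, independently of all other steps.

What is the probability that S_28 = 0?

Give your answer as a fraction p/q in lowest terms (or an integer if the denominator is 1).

To return to 0 after 28 steps: need exactly 14 steps of +1 and 14 of -1.
Favorable paths: C(28,14) = 40116600
Total paths: 2^28 = 268435456
P = 40116600/268435456 = 5014575/33554432

Answer: 5014575/33554432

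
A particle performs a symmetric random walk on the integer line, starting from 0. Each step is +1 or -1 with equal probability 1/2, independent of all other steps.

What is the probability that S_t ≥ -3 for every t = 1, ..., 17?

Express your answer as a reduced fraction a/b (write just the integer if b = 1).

Answer: 21879/32768

Derivation:
Let f(t,s) = #length-t paths at position s with S_1..S_t all ≥ -3.
f(t,s) = f(t-1,s-1) + f(t-1,s+1) for s ≥ -3; f(t,s) = 0 for s < -3.
t=0: f(0,0)=1
t=1: f(1,-1)=1 f(1,1)=1
t=2: f(2,-2)=1 f(2,0)=2 f(2,2)=1
t=3: f(3,-3)=1 f(3,-1)=3 f(3,1)=3 f(3,3)=1
t=4: f(4,-2)=4 f(4,0)=6 f(4,2)=4 f(4,4)=1
t=5: f(5,-3)=4 f(5,-1)=10 f(5,1)=10 f(5,3)=5 f(5,5)=1
t=6: f(6,-2)=14 f(6,0)=20 f(6,2)=15 f(6,4)=6 f(6,6)=1
t=7: f(7,-3)=14 f(7,-1)=34 f(7,1)=35 f(7,3)=21 f(7,5)=7 f(7,7)=1
t=8: f(8,-2)=48 f(8,0)=69 f(8,2)=56 f(8,4)=28 f(8,6)=8 f(8,8)=1
t=9: f(9,-3)=48 f(9,-1)=117 f(9,1)=125 f(9,3)=84 f(9,5)=36 f(9,7)=9 f(9,9)=1
t=10: f(10,-2)=165 f(10,0)=242 f(10,2)=209 f(10,4)=120 f(10,6)=45 f(10,8)=10 f(10,10)=1
t=11: f(11,-3)=165 f(11,-1)=407 f(11,1)=451 f(11,3)=329 f(11,5)=165 f(11,7)=55 f(11,9)=11 f(11,11)=1
t=12: f(12,-2)=572 f(12,0)=858 f(12,2)=780 f(12,4)=494 f(12,6)=220 f(12,8)=66 f(12,10)=12 f(12,12)=1
t=13: f(13,-3)=572 f(13,-1)=1430 f(13,1)=1638 f(13,3)=1274 f(13,5)=714 f(13,7)=286 f(13,9)=78 f(13,11)=13 f(13,13)=1
t=14: f(14,-2)=2002 f(14,0)=3068 f(14,2)=2912 f(14,4)=1988 f(14,6)=1000 f(14,8)=364 f(14,10)=91 f(14,12)=14 f(14,14)=1
t=15: f(15,-3)=2002 f(15,-1)=5070 f(15,1)=5980 f(15,3)=4900 f(15,5)=2988 f(15,7)=1364 f(15,9)=455 f(15,11)=105 f(15,13)=15 f(15,15)=1
t=16: f(16,-2)=7072 f(16,0)=11050 f(16,2)=10880 f(16,4)=7888 f(16,6)=4352 f(16,8)=1819 f(16,10)=560 f(16,12)=120 f(16,14)=16 f(16,16)=1
t=17: f(17,-3)=7072 f(17,-1)=18122 f(17,1)=21930 f(17,3)=18768 f(17,5)=12240 f(17,7)=6171 f(17,9)=2379 f(17,11)=680 f(17,13)=136 f(17,15)=17 f(17,17)=1
Σ_s f(17,s) = 87516
P = 87516/131072 = 21879/32768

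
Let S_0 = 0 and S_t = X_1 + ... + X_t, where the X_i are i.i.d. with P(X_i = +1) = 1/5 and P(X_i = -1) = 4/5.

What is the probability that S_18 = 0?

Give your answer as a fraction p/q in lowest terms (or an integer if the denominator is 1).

Answer: 2549088256/762939453125

Derivation:
To be at 0 after 18 steps: need exactly 9 steps of +1 and 9 of -1.
Number of such sequences: C(18,9) = 48620
Each has probability (1/5)^9 · (4/5)^9 = 262144/3814697265625
P = 48620 · 262144/3814697265625 = 2549088256/762939453125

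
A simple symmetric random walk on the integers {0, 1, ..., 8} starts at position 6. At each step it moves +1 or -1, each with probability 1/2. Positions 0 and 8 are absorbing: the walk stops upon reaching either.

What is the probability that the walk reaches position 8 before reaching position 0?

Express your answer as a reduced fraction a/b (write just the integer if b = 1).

Answer: 3/4

Derivation:
Symmetric walk (p = 1/2): the harmonic-function argument gives P(hit 8 before 0 | start at 6) = a/N.
P = 6/8 = 3/4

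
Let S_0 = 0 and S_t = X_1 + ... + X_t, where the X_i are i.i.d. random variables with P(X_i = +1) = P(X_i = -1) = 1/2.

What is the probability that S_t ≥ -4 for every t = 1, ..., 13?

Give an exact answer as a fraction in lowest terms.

Answer: 6721/8192

Derivation:
Let f(t,s) = #length-t paths at position s with S_1..S_t all ≥ -4.
f(t,s) = f(t-1,s-1) + f(t-1,s+1) for s ≥ -4; f(t,s) = 0 for s < -4.
t=0: f(0,0)=1
t=1: f(1,-1)=1 f(1,1)=1
t=2: f(2,-2)=1 f(2,0)=2 f(2,2)=1
t=3: f(3,-3)=1 f(3,-1)=3 f(3,1)=3 f(3,3)=1
t=4: f(4,-4)=1 f(4,-2)=4 f(4,0)=6 f(4,2)=4 f(4,4)=1
t=5: f(5,-3)=5 f(5,-1)=10 f(5,1)=10 f(5,3)=5 f(5,5)=1
t=6: f(6,-4)=5 f(6,-2)=15 f(6,0)=20 f(6,2)=15 f(6,4)=6 f(6,6)=1
t=7: f(7,-3)=20 f(7,-1)=35 f(7,1)=35 f(7,3)=21 f(7,5)=7 f(7,7)=1
t=8: f(8,-4)=20 f(8,-2)=55 f(8,0)=70 f(8,2)=56 f(8,4)=28 f(8,6)=8 f(8,8)=1
t=9: f(9,-3)=75 f(9,-1)=125 f(9,1)=126 f(9,3)=84 f(9,5)=36 f(9,7)=9 f(9,9)=1
t=10: f(10,-4)=75 f(10,-2)=200 f(10,0)=251 f(10,2)=210 f(10,4)=120 f(10,6)=45 f(10,8)=10 f(10,10)=1
t=11: f(11,-3)=275 f(11,-1)=451 f(11,1)=461 f(11,3)=330 f(11,5)=165 f(11,7)=55 f(11,9)=11 f(11,11)=1
t=12: f(12,-4)=275 f(12,-2)=726 f(12,0)=912 f(12,2)=791 f(12,4)=495 f(12,6)=220 f(12,8)=66 f(12,10)=12 f(12,12)=1
t=13: f(13,-3)=1001 f(13,-1)=1638 f(13,1)=1703 f(13,3)=1286 f(13,5)=715 f(13,7)=286 f(13,9)=78 f(13,11)=13 f(13,13)=1
Σ_s f(13,s) = 6721
P = 6721/8192 = 6721/8192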